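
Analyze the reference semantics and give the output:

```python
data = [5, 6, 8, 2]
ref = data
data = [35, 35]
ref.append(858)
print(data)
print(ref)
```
[35, 35]
[5, 6, 8, 2, 858]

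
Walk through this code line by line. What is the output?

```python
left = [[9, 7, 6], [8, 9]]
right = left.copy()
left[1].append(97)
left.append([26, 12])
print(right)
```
[[9, 7, 6], [8, 9, 97]]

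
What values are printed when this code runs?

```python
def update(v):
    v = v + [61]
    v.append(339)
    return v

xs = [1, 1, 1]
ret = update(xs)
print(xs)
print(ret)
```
[1, 1, 1]
[1, 1, 1, 61, 339]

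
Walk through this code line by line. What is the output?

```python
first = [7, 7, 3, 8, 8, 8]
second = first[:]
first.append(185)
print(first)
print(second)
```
[7, 7, 3, 8, 8, 8, 185]
[7, 7, 3, 8, 8, 8]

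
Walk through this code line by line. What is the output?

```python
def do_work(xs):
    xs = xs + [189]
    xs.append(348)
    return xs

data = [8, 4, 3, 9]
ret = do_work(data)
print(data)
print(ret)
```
[8, 4, 3, 9]
[8, 4, 3, 9, 189, 348]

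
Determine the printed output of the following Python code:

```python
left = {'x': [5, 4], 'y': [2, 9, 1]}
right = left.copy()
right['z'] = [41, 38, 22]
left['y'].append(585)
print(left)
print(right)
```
{'x': [5, 4], 'y': [2, 9, 1, 585]}
{'x': [5, 4], 'y': [2, 9, 1, 585], 'z': [41, 38, 22]}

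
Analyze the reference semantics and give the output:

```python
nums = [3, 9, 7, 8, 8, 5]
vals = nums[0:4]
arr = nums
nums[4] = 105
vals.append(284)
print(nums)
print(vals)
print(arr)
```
[3, 9, 7, 8, 105, 5]
[3, 9, 7, 8, 284]
[3, 9, 7, 8, 105, 5]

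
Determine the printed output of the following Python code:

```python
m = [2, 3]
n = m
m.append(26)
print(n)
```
[2, 3, 26]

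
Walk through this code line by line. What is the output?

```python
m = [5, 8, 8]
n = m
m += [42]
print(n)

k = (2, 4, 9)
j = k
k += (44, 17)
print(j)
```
[5, 8, 8, 42]
(2, 4, 9)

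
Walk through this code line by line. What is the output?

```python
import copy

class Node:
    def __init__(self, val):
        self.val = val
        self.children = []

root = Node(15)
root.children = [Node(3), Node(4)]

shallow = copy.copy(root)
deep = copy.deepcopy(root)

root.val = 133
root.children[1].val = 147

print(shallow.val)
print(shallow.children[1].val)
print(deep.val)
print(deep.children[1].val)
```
15
147
15
4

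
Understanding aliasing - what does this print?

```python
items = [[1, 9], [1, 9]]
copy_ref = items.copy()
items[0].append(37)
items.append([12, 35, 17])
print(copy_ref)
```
[[1, 9, 37], [1, 9]]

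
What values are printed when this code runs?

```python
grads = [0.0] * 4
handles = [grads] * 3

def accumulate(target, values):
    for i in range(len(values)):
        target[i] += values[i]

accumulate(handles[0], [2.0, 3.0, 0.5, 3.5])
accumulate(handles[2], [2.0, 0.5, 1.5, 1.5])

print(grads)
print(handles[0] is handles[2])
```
[4.0, 3.5, 2.0, 5.0]
True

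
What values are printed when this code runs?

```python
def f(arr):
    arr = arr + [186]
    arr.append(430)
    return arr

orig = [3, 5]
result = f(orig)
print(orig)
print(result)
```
[3, 5]
[3, 5, 186, 430]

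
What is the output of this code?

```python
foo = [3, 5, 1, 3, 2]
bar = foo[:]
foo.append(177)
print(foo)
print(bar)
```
[3, 5, 1, 3, 2, 177]
[3, 5, 1, 3, 2]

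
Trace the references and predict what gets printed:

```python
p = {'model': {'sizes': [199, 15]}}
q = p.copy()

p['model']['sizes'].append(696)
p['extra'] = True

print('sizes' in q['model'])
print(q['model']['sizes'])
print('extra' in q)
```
True
[199, 15, 696]
False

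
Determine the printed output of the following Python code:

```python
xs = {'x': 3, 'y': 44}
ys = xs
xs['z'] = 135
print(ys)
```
{'x': 3, 'y': 44, 'z': 135}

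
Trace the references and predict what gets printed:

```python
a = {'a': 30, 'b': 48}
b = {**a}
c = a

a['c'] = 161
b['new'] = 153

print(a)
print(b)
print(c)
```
{'a': 30, 'b': 48, 'c': 161}
{'a': 30, 'b': 48, 'new': 153}
{'a': 30, 'b': 48, 'c': 161}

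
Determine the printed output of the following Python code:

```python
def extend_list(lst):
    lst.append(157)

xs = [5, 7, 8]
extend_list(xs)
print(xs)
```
[5, 7, 8, 157]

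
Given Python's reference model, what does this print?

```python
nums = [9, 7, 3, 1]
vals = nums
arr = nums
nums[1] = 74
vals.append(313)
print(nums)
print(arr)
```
[9, 74, 3, 1, 313]
[9, 74, 3, 1, 313]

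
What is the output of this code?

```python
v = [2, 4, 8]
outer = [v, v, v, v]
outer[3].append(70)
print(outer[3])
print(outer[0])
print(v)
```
[2, 4, 8, 70]
[2, 4, 8, 70]
[2, 4, 8, 70]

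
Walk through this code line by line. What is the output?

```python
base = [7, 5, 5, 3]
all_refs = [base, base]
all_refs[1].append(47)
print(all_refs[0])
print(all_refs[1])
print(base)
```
[7, 5, 5, 3, 47]
[7, 5, 5, 3, 47]
[7, 5, 5, 3, 47]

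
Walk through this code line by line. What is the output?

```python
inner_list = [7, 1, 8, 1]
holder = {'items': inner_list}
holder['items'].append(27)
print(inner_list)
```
[7, 1, 8, 1, 27]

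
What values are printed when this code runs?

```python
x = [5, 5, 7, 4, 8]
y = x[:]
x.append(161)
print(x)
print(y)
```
[5, 5, 7, 4, 8, 161]
[5, 5, 7, 4, 8]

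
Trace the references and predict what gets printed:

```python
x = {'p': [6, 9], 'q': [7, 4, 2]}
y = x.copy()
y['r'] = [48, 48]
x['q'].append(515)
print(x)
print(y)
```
{'p': [6, 9], 'q': [7, 4, 2, 515]}
{'p': [6, 9], 'q': [7, 4, 2, 515], 'r': [48, 48]}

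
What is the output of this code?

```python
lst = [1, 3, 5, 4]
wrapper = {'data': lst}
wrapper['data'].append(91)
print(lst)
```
[1, 3, 5, 4, 91]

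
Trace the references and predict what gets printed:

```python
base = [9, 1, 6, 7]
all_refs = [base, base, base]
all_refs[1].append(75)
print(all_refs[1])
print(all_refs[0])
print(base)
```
[9, 1, 6, 7, 75]
[9, 1, 6, 7, 75]
[9, 1, 6, 7, 75]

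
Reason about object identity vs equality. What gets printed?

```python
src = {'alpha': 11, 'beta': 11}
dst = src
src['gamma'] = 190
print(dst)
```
{'alpha': 11, 'beta': 11, 'gamma': 190}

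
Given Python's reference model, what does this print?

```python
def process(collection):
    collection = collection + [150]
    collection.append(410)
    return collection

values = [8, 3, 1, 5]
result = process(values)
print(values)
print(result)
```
[8, 3, 1, 5]
[8, 3, 1, 5, 150, 410]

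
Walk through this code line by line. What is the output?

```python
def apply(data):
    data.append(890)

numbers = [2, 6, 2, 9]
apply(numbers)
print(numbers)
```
[2, 6, 2, 9, 890]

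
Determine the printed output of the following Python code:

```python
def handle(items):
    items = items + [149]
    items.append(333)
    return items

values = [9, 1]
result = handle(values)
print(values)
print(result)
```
[9, 1]
[9, 1, 149, 333]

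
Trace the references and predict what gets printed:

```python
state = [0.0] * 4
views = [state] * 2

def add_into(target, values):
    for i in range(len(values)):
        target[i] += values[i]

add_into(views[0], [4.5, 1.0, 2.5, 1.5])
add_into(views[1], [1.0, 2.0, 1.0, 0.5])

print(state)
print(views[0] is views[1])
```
[5.5, 3.0, 3.5, 2.0]
True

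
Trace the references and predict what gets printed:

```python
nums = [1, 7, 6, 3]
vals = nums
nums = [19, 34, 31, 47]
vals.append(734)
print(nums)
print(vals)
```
[19, 34, 31, 47]
[1, 7, 6, 3, 734]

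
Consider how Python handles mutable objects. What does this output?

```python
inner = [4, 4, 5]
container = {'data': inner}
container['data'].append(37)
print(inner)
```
[4, 4, 5, 37]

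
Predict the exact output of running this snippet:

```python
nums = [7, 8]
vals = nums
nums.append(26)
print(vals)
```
[7, 8, 26]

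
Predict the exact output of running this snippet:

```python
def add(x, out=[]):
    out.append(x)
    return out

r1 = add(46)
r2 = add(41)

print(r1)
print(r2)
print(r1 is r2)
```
[46, 41]
[46, 41]
True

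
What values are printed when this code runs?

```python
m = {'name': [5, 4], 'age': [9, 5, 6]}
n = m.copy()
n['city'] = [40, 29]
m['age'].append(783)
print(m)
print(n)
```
{'name': [5, 4], 'age': [9, 5, 6, 783]}
{'name': [5, 4], 'age': [9, 5, 6, 783], 'city': [40, 29]}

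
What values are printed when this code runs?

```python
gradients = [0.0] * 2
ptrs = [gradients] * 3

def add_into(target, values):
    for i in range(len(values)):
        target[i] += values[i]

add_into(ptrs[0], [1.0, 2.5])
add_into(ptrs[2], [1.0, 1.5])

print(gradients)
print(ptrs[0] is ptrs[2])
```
[2.0, 4.0]
True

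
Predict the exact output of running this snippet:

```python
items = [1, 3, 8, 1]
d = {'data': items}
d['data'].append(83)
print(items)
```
[1, 3, 8, 1, 83]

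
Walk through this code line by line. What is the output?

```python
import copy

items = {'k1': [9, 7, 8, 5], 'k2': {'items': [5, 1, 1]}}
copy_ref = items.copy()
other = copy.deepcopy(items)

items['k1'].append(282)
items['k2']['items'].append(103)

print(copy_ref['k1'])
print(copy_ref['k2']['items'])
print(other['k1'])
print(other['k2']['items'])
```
[9, 7, 8, 5, 282]
[5, 1, 1, 103]
[9, 7, 8, 5]
[5, 1, 1]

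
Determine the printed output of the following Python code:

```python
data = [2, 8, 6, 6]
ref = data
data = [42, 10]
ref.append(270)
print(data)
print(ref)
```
[42, 10]
[2, 8, 6, 6, 270]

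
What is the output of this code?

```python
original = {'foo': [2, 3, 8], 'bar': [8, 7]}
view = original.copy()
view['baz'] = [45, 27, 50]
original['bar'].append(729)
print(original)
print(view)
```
{'foo': [2, 3, 8], 'bar': [8, 7, 729]}
{'foo': [2, 3, 8], 'bar': [8, 7, 729], 'baz': [45, 27, 50]}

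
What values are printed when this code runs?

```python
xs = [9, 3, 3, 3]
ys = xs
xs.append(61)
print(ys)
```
[9, 3, 3, 3, 61]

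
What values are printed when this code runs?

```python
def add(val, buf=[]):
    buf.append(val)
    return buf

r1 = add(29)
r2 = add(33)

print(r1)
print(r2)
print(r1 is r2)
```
[29, 33]
[29, 33]
True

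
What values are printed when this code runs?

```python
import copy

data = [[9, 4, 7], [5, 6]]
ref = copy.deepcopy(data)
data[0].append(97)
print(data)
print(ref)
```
[[9, 4, 7, 97], [5, 6]]
[[9, 4, 7], [5, 6]]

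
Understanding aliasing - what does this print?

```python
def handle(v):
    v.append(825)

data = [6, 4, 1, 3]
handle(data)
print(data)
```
[6, 4, 1, 3, 825]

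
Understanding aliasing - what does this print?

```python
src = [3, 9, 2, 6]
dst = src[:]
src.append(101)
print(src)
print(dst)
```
[3, 9, 2, 6, 101]
[3, 9, 2, 6]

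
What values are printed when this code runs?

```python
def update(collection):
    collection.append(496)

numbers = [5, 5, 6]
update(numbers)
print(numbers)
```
[5, 5, 6, 496]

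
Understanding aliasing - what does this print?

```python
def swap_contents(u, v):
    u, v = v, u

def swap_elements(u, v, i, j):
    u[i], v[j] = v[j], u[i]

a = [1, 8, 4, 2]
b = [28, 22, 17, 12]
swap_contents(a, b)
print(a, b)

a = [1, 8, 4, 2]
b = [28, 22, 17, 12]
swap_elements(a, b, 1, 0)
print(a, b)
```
[1, 8, 4, 2] [28, 22, 17, 12]
[1, 28, 4, 2] [8, 22, 17, 12]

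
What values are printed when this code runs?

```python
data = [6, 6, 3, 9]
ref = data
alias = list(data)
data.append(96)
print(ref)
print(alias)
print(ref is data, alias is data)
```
[6, 6, 3, 9, 96]
[6, 6, 3, 9]
True False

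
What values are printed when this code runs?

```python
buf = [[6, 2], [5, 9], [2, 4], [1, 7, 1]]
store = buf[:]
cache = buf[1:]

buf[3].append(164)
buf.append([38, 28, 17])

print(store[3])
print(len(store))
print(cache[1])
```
[1, 7, 1, 164]
4
[2, 4]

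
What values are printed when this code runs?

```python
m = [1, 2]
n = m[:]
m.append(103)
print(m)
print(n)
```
[1, 2, 103]
[1, 2]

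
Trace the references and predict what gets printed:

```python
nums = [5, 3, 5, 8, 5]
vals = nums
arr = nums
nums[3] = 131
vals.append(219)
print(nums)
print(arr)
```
[5, 3, 5, 131, 5, 219]
[5, 3, 5, 131, 5, 219]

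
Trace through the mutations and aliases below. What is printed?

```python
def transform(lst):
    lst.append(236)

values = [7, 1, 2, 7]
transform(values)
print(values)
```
[7, 1, 2, 7, 236]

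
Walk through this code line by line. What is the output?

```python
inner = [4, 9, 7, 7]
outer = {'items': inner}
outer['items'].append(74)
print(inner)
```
[4, 9, 7, 7, 74]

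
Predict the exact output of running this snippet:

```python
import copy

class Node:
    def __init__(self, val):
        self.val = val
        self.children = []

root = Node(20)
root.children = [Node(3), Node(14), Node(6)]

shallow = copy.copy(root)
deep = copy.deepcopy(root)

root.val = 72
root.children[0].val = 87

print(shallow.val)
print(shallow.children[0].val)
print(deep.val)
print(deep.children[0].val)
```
20
87
20
3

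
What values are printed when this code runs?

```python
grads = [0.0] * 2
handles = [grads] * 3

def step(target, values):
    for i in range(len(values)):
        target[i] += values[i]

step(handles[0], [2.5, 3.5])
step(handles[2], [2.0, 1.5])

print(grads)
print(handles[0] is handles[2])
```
[4.5, 5.0]
True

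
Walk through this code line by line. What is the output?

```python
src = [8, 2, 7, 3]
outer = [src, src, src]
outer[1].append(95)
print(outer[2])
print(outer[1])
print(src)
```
[8, 2, 7, 3, 95]
[8, 2, 7, 3, 95]
[8, 2, 7, 3, 95]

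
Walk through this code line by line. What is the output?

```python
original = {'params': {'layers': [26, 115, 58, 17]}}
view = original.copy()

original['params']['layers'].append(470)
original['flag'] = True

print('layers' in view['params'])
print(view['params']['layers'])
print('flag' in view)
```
True
[26, 115, 58, 17, 470]
False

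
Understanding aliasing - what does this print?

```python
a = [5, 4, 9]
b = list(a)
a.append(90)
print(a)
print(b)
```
[5, 4, 9, 90]
[5, 4, 9]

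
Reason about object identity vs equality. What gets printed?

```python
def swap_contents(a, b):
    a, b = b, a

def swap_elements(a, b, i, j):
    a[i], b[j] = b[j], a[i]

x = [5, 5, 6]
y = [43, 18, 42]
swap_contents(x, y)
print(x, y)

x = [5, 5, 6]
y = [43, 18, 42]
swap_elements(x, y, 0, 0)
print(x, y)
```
[5, 5, 6] [43, 18, 42]
[43, 5, 6] [5, 18, 42]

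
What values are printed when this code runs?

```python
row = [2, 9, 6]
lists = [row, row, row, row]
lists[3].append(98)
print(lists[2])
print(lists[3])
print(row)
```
[2, 9, 6, 98]
[2, 9, 6, 98]
[2, 9, 6, 98]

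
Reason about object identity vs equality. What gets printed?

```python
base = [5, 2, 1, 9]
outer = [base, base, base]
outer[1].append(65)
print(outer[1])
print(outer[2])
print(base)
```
[5, 2, 1, 9, 65]
[5, 2, 1, 9, 65]
[5, 2, 1, 9, 65]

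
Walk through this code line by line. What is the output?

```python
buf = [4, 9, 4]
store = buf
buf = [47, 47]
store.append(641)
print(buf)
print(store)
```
[47, 47]
[4, 9, 4, 641]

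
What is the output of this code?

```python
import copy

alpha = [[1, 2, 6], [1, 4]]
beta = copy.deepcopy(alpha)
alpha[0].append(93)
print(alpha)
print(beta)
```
[[1, 2, 6, 93], [1, 4]]
[[1, 2, 6], [1, 4]]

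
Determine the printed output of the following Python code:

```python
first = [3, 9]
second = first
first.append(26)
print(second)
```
[3, 9, 26]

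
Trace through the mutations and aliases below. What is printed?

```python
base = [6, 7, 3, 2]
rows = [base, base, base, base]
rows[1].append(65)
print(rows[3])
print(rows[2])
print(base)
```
[6, 7, 3, 2, 65]
[6, 7, 3, 2, 65]
[6, 7, 3, 2, 65]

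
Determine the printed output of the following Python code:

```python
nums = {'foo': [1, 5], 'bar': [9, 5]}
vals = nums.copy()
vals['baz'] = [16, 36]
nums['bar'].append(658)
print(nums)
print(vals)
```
{'foo': [1, 5], 'bar': [9, 5, 658]}
{'foo': [1, 5], 'bar': [9, 5, 658], 'baz': [16, 36]}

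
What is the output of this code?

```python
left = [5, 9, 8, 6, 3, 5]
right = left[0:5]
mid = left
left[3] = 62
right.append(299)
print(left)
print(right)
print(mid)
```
[5, 9, 8, 62, 3, 5]
[5, 9, 8, 6, 3, 299]
[5, 9, 8, 62, 3, 5]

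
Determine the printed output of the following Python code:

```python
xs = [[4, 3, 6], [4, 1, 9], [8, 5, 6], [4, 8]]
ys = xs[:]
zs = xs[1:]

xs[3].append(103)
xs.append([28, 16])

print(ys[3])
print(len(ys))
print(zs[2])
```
[4, 8, 103]
4
[4, 8, 103]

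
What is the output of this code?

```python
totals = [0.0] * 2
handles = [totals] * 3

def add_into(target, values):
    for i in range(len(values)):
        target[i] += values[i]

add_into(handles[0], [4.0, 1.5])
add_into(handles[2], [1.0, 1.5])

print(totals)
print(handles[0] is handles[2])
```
[5.0, 3.0]
True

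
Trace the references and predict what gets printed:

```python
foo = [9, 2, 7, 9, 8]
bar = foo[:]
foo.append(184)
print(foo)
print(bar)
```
[9, 2, 7, 9, 8, 184]
[9, 2, 7, 9, 8]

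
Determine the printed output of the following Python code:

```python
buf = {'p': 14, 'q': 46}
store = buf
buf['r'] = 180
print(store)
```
{'p': 14, 'q': 46, 'r': 180}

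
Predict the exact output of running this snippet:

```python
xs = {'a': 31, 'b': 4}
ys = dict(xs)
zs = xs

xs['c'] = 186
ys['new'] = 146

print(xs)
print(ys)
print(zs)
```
{'a': 31, 'b': 4, 'c': 186}
{'a': 31, 'b': 4, 'new': 146}
{'a': 31, 'b': 4, 'c': 186}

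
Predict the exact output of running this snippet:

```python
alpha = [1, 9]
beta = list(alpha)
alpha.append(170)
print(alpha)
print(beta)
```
[1, 9, 170]
[1, 9]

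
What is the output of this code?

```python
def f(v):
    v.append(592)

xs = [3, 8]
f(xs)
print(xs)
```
[3, 8, 592]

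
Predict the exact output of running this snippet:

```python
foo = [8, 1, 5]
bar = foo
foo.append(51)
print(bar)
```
[8, 1, 5, 51]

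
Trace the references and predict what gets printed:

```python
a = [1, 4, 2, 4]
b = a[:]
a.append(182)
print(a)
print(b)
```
[1, 4, 2, 4, 182]
[1, 4, 2, 4]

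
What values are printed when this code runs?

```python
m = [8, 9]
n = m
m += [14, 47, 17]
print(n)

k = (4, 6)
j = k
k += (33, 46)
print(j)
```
[8, 9, 14, 47, 17]
(4, 6)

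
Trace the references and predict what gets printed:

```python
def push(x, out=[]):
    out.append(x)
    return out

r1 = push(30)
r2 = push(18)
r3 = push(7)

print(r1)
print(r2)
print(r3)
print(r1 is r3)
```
[30, 18, 7]
[30, 18, 7]
[30, 18, 7]
True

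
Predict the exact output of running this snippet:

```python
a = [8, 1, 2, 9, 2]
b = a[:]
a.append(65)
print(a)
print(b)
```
[8, 1, 2, 9, 2, 65]
[8, 1, 2, 9, 2]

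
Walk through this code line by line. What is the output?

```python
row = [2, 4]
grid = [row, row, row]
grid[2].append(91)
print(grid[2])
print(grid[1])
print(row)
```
[2, 4, 91]
[2, 4, 91]
[2, 4, 91]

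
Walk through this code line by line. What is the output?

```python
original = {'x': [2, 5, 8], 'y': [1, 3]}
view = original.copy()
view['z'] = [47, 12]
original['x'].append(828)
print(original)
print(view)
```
{'x': [2, 5, 8, 828], 'y': [1, 3]}
{'x': [2, 5, 8, 828], 'y': [1, 3], 'z': [47, 12]}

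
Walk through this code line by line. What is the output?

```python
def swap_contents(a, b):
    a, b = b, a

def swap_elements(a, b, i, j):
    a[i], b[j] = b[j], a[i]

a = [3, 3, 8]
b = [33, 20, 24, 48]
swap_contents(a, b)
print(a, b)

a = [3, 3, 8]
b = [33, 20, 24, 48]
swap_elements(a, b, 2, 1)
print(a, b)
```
[3, 3, 8] [33, 20, 24, 48]
[3, 3, 20] [33, 8, 24, 48]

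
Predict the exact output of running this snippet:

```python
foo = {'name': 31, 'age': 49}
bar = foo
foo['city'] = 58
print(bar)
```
{'name': 31, 'age': 49, 'city': 58}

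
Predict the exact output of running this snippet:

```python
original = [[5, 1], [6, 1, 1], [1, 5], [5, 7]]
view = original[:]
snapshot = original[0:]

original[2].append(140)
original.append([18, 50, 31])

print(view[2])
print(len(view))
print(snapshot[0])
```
[1, 5, 140]
4
[5, 1]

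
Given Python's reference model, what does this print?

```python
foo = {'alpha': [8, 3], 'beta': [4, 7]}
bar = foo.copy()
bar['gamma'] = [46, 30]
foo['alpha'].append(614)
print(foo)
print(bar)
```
{'alpha': [8, 3, 614], 'beta': [4, 7]}
{'alpha': [8, 3, 614], 'beta': [4, 7], 'gamma': [46, 30]}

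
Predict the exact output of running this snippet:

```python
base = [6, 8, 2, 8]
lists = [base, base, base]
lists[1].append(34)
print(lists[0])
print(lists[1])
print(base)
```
[6, 8, 2, 8, 34]
[6, 8, 2, 8, 34]
[6, 8, 2, 8, 34]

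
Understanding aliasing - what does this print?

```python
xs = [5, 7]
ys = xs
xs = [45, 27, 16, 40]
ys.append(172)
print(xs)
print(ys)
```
[45, 27, 16, 40]
[5, 7, 172]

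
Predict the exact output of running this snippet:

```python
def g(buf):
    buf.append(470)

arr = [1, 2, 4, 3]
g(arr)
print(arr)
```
[1, 2, 4, 3, 470]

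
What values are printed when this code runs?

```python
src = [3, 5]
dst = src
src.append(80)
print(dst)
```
[3, 5, 80]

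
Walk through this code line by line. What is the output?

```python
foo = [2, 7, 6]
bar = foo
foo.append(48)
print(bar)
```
[2, 7, 6, 48]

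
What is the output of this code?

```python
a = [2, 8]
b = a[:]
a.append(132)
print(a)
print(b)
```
[2, 8, 132]
[2, 8]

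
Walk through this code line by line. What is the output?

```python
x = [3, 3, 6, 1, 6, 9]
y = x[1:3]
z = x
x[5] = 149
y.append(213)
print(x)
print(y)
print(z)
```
[3, 3, 6, 1, 6, 149]
[3, 6, 213]
[3, 3, 6, 1, 6, 149]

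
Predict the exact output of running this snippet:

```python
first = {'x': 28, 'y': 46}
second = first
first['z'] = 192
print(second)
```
{'x': 28, 'y': 46, 'z': 192}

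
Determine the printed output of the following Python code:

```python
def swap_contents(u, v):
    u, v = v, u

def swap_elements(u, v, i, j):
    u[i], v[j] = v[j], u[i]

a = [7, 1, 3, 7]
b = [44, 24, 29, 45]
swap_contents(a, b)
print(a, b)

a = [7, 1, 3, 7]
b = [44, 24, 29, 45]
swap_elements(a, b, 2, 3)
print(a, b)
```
[7, 1, 3, 7] [44, 24, 29, 45]
[7, 1, 45, 7] [44, 24, 29, 3]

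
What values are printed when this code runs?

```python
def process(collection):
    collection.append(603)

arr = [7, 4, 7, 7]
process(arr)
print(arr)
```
[7, 4, 7, 7, 603]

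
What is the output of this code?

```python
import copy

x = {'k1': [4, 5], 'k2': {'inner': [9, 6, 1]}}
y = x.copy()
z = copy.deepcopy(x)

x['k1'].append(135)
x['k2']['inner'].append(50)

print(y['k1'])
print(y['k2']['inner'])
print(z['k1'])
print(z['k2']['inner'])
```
[4, 5, 135]
[9, 6, 1, 50]
[4, 5]
[9, 6, 1]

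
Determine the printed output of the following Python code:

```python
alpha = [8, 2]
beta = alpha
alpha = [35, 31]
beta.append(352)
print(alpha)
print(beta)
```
[35, 31]
[8, 2, 352]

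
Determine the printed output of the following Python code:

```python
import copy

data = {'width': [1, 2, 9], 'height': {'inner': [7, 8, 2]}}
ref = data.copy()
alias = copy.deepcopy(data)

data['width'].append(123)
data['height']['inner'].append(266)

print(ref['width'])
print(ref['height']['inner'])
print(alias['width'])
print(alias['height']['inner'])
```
[1, 2, 9, 123]
[7, 8, 2, 266]
[1, 2, 9]
[7, 8, 2]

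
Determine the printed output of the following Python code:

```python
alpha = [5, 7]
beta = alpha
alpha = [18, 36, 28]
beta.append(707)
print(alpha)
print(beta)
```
[18, 36, 28]
[5, 7, 707]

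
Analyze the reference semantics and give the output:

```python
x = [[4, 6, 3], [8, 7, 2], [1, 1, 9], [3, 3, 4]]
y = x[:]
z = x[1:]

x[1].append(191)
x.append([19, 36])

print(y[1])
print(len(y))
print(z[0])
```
[8, 7, 2, 191]
4
[8, 7, 2, 191]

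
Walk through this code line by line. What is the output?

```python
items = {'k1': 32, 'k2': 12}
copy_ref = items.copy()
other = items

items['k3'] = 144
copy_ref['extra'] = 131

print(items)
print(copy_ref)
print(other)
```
{'k1': 32, 'k2': 12, 'k3': 144}
{'k1': 32, 'k2': 12, 'extra': 131}
{'k1': 32, 'k2': 12, 'k3': 144}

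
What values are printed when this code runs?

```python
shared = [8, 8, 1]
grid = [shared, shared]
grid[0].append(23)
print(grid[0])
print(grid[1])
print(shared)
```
[8, 8, 1, 23]
[8, 8, 1, 23]
[8, 8, 1, 23]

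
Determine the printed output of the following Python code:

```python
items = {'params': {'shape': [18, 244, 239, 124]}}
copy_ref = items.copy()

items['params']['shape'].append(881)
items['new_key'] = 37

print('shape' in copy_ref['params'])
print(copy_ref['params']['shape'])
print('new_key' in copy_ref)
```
True
[18, 244, 239, 124, 881]
False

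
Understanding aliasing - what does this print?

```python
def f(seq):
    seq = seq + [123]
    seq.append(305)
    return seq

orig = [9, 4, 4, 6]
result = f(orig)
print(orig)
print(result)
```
[9, 4, 4, 6]
[9, 4, 4, 6, 123, 305]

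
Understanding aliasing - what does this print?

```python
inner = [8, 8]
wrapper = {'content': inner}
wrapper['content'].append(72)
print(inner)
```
[8, 8, 72]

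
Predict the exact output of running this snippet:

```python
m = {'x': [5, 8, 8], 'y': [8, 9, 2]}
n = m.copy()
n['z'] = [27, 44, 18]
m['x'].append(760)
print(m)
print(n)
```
{'x': [5, 8, 8, 760], 'y': [8, 9, 2]}
{'x': [5, 8, 8, 760], 'y': [8, 9, 2], 'z': [27, 44, 18]}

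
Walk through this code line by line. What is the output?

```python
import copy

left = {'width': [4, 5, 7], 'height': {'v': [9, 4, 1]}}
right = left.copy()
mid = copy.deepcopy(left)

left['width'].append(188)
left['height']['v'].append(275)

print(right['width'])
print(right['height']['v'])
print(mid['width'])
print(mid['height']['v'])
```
[4, 5, 7, 188]
[9, 4, 1, 275]
[4, 5, 7]
[9, 4, 1]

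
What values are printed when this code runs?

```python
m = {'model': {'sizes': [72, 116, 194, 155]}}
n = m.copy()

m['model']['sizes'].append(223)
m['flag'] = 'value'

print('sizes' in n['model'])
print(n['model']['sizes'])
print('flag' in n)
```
True
[72, 116, 194, 155, 223]
False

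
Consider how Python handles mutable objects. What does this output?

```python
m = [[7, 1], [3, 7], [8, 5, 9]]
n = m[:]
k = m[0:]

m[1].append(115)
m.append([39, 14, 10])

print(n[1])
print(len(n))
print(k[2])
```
[3, 7, 115]
3
[8, 5, 9]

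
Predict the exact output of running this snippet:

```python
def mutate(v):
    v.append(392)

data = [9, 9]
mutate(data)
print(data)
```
[9, 9, 392]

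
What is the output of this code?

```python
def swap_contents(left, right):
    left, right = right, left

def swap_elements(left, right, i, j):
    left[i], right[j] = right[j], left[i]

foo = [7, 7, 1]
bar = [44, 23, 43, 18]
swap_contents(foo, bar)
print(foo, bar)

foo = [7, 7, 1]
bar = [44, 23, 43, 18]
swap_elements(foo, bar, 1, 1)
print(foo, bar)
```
[7, 7, 1] [44, 23, 43, 18]
[7, 23, 1] [44, 7, 43, 18]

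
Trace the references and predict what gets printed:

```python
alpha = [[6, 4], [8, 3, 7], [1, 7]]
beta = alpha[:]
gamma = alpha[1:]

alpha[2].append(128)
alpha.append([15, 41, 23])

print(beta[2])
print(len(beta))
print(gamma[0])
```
[1, 7, 128]
3
[8, 3, 7]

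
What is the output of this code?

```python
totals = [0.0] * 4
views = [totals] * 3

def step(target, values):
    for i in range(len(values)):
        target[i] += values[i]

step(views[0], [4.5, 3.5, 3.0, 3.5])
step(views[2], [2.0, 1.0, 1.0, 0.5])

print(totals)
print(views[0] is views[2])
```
[6.5, 4.5, 4.0, 4.0]
True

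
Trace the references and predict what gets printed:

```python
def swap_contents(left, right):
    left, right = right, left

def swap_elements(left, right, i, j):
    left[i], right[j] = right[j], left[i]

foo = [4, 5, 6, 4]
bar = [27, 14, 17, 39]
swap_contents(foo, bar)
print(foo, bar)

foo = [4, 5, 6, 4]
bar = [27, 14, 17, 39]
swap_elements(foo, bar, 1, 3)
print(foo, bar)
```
[4, 5, 6, 4] [27, 14, 17, 39]
[4, 39, 6, 4] [27, 14, 17, 5]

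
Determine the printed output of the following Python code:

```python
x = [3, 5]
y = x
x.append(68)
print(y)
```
[3, 5, 68]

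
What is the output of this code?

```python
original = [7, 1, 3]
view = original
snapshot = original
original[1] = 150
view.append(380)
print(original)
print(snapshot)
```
[7, 150, 3, 380]
[7, 150, 3, 380]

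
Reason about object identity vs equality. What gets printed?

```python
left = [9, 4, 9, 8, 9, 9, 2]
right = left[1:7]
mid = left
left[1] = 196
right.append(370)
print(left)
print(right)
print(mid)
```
[9, 196, 9, 8, 9, 9, 2]
[4, 9, 8, 9, 9, 2, 370]
[9, 196, 9, 8, 9, 9, 2]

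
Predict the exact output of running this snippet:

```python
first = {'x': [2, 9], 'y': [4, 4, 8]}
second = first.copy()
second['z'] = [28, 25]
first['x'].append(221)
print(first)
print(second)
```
{'x': [2, 9, 221], 'y': [4, 4, 8]}
{'x': [2, 9, 221], 'y': [4, 4, 8], 'z': [28, 25]}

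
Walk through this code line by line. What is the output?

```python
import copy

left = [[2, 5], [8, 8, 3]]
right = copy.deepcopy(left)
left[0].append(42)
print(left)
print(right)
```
[[2, 5, 42], [8, 8, 3]]
[[2, 5], [8, 8, 3]]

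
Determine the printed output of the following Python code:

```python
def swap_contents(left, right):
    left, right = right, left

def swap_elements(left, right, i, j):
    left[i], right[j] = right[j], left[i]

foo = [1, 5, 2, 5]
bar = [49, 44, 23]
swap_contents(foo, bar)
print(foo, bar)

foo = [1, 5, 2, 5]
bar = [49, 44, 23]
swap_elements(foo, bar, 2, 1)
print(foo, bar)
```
[1, 5, 2, 5] [49, 44, 23]
[1, 5, 44, 5] [49, 2, 23]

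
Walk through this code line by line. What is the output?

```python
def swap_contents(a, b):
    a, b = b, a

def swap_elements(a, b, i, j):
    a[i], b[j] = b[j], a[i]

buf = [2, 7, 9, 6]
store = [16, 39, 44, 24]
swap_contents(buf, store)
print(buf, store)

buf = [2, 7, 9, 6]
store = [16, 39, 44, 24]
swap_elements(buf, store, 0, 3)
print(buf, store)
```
[2, 7, 9, 6] [16, 39, 44, 24]
[24, 7, 9, 6] [16, 39, 44, 2]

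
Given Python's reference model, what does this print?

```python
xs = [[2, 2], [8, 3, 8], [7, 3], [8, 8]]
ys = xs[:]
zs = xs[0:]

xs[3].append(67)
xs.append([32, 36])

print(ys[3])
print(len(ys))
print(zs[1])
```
[8, 8, 67]
4
[8, 3, 8]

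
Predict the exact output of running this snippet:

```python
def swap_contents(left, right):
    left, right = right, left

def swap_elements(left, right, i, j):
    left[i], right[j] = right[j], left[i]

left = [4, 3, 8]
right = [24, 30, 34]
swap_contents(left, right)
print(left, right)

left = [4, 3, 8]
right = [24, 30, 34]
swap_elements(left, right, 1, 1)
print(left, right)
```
[4, 3, 8] [24, 30, 34]
[4, 30, 8] [24, 3, 34]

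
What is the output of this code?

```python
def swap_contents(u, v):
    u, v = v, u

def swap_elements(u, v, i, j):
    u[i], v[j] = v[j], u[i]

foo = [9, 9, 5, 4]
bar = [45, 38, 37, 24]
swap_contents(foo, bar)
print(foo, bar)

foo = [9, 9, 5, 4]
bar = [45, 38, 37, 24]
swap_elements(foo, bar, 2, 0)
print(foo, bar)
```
[9, 9, 5, 4] [45, 38, 37, 24]
[9, 9, 45, 4] [5, 38, 37, 24]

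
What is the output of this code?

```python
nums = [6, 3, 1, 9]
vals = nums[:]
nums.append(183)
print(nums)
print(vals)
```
[6, 3, 1, 9, 183]
[6, 3, 1, 9]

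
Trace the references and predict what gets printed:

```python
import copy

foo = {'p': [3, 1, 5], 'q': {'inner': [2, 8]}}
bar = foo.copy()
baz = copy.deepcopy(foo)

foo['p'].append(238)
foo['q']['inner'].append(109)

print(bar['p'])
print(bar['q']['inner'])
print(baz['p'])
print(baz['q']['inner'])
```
[3, 1, 5, 238]
[2, 8, 109]
[3, 1, 5]
[2, 8]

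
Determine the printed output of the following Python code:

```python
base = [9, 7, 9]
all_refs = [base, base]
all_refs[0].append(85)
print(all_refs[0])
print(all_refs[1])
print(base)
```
[9, 7, 9, 85]
[9, 7, 9, 85]
[9, 7, 9, 85]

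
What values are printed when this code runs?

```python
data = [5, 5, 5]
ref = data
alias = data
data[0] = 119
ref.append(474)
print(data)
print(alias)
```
[119, 5, 5, 474]
[119, 5, 5, 474]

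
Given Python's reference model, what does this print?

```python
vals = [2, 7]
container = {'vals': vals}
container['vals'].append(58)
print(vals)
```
[2, 7, 58]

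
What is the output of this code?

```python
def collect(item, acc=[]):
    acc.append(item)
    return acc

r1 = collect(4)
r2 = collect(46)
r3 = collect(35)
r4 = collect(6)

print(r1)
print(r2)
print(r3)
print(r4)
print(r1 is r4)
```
[4, 46, 35, 6]
[4, 46, 35, 6]
[4, 46, 35, 6]
[4, 46, 35, 6]
True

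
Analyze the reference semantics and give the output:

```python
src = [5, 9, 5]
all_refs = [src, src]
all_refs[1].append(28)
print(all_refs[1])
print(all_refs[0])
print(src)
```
[5, 9, 5, 28]
[5, 9, 5, 28]
[5, 9, 5, 28]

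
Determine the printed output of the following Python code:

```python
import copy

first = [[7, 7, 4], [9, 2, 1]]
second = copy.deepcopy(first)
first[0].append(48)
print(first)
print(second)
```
[[7, 7, 4, 48], [9, 2, 1]]
[[7, 7, 4], [9, 2, 1]]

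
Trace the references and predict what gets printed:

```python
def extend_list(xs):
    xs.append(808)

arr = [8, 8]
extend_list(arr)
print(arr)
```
[8, 8, 808]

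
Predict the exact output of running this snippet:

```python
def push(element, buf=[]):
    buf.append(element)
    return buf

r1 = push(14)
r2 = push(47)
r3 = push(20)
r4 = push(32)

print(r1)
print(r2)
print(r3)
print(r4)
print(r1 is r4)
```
[14, 47, 20, 32]
[14, 47, 20, 32]
[14, 47, 20, 32]
[14, 47, 20, 32]
True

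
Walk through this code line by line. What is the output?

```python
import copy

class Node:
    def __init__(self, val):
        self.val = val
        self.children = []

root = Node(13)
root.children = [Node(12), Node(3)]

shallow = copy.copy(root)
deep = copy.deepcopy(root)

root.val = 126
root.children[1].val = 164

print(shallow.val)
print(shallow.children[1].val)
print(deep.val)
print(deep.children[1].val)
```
13
164
13
3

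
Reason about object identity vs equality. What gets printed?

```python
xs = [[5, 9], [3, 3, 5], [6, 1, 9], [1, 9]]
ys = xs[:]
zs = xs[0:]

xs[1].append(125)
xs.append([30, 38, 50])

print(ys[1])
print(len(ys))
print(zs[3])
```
[3, 3, 5, 125]
4
[1, 9]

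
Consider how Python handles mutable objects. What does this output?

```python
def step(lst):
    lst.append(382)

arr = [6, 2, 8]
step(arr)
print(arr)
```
[6, 2, 8, 382]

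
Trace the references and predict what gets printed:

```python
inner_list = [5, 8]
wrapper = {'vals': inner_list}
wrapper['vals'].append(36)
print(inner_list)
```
[5, 8, 36]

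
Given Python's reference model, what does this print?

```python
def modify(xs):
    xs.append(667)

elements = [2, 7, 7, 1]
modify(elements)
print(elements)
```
[2, 7, 7, 1, 667]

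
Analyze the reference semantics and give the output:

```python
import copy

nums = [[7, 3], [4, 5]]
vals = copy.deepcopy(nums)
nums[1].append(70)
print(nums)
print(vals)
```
[[7, 3], [4, 5, 70]]
[[7, 3], [4, 5]]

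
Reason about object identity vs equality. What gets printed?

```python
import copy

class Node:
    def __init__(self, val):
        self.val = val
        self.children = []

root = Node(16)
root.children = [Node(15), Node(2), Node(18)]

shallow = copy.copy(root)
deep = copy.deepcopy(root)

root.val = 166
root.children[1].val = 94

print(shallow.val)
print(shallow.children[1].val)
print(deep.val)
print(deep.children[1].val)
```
16
94
16
2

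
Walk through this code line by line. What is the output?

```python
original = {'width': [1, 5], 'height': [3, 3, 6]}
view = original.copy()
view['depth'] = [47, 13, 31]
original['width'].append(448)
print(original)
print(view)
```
{'width': [1, 5, 448], 'height': [3, 3, 6]}
{'width': [1, 5, 448], 'height': [3, 3, 6], 'depth': [47, 13, 31]}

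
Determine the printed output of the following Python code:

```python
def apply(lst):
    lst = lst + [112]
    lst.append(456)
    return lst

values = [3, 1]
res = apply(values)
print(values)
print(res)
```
[3, 1]
[3, 1, 112, 456]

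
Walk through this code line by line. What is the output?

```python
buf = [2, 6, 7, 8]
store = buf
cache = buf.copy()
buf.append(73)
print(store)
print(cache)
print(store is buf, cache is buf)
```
[2, 6, 7, 8, 73]
[2, 6, 7, 8]
True False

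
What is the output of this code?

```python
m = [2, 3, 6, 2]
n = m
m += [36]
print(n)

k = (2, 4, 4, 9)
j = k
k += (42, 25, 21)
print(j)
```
[2, 3, 6, 2, 36]
(2, 4, 4, 9)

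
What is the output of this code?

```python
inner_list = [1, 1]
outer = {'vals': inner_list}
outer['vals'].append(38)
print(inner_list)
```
[1, 1, 38]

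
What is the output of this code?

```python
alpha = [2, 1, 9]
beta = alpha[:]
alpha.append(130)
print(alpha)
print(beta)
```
[2, 1, 9, 130]
[2, 1, 9]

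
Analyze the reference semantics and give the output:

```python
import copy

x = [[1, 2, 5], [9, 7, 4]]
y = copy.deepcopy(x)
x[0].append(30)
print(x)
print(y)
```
[[1, 2, 5, 30], [9, 7, 4]]
[[1, 2, 5], [9, 7, 4]]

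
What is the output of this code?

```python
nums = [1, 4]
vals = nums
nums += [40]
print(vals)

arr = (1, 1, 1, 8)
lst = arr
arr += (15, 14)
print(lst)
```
[1, 4, 40]
(1, 1, 1, 8)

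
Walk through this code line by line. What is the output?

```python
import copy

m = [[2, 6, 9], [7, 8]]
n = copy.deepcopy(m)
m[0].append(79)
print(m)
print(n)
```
[[2, 6, 9, 79], [7, 8]]
[[2, 6, 9], [7, 8]]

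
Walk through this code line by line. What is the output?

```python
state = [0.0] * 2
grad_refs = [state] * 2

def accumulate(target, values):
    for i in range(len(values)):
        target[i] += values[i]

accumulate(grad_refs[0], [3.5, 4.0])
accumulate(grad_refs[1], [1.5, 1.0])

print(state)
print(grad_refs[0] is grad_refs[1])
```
[5.0, 5.0]
True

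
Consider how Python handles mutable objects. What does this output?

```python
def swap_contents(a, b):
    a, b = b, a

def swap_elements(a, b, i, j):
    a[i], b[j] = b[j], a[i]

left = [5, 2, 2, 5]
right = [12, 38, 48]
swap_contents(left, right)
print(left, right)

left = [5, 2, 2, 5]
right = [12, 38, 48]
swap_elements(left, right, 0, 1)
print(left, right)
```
[5, 2, 2, 5] [12, 38, 48]
[38, 2, 2, 5] [12, 5, 48]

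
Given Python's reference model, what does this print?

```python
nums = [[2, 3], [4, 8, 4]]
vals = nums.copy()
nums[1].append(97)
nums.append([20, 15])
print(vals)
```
[[2, 3], [4, 8, 4, 97]]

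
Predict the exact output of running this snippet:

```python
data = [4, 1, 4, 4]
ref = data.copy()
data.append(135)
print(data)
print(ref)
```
[4, 1, 4, 4, 135]
[4, 1, 4, 4]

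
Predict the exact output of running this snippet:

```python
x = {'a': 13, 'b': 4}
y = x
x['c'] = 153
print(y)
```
{'a': 13, 'b': 4, 'c': 153}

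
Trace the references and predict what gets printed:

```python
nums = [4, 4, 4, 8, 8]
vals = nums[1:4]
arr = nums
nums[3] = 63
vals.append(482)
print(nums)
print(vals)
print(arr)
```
[4, 4, 4, 63, 8]
[4, 4, 8, 482]
[4, 4, 4, 63, 8]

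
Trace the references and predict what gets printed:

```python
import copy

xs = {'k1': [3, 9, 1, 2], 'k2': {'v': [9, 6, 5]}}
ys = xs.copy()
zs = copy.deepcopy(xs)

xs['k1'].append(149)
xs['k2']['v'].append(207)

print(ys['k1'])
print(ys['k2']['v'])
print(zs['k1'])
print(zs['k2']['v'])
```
[3, 9, 1, 2, 149]
[9, 6, 5, 207]
[3, 9, 1, 2]
[9, 6, 5]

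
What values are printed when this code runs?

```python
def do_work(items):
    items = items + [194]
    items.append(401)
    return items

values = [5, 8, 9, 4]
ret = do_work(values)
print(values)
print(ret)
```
[5, 8, 9, 4]
[5, 8, 9, 4, 194, 401]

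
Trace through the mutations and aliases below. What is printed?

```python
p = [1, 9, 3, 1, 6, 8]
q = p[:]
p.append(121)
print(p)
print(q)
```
[1, 9, 3, 1, 6, 8, 121]
[1, 9, 3, 1, 6, 8]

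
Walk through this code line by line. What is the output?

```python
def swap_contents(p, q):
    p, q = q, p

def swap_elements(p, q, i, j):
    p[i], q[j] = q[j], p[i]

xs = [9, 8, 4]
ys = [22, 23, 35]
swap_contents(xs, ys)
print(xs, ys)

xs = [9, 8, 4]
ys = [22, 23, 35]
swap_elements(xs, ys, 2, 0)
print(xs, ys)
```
[9, 8, 4] [22, 23, 35]
[9, 8, 22] [4, 23, 35]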